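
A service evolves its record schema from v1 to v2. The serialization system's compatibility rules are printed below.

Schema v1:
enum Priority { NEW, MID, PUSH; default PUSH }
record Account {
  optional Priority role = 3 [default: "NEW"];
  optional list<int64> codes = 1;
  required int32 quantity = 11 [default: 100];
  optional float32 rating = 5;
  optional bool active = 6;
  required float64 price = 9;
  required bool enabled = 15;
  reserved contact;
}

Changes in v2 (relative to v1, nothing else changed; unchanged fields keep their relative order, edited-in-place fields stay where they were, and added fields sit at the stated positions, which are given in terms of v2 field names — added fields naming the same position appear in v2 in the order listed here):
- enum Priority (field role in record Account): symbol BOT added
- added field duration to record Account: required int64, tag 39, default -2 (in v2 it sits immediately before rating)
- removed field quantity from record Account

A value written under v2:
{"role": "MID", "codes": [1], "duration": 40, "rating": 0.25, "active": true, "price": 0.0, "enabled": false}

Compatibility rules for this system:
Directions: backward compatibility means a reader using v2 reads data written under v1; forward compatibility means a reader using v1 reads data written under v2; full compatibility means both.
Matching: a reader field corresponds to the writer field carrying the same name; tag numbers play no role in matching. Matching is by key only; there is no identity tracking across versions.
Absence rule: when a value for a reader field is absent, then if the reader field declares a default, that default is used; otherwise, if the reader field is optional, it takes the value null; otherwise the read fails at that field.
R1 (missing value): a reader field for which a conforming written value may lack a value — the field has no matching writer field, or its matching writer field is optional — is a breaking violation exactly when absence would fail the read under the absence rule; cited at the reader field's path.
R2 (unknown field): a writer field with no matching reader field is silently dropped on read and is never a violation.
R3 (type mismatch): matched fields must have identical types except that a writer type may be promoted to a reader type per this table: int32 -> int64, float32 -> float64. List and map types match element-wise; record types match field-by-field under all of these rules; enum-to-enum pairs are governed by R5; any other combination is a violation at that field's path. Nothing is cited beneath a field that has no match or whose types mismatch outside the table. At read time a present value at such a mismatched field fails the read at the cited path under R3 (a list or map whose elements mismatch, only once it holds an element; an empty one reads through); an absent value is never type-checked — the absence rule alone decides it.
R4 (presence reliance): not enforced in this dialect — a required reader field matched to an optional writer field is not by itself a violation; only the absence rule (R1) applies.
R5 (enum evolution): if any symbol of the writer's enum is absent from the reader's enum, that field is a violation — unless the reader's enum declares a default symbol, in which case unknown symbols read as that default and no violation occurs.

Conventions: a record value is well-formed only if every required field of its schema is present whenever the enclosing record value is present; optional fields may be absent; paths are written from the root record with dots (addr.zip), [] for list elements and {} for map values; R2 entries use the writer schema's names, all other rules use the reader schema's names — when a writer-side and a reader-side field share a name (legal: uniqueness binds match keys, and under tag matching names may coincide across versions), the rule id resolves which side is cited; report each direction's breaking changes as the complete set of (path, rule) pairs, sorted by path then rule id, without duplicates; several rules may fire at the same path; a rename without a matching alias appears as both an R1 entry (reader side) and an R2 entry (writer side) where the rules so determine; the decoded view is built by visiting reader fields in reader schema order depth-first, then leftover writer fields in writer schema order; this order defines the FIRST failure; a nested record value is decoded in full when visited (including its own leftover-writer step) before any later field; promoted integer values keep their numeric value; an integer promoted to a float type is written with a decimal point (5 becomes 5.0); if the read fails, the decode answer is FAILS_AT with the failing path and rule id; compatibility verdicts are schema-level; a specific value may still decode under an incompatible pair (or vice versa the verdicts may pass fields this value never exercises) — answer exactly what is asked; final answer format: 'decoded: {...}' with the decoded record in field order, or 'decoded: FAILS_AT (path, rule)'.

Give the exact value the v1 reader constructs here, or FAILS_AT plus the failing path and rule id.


decoded: {"role": "MID", "codes": [1], "quantity": 100, "rating": 0.25, "active": true, "price": 0.0, "enabled": false}

arrows below run writer -> reader for Account
decode walk for Account under reader schema v1:
  role := "MID"
  codes := [1]
  quantity := 100 (absent -> default)
  rating := 0.25
  active := true
  price := 0.0
  enabled := false
  writer duration: unknown -> dropped
  => decoded: {"role": "MID", "codes": [1], "quantity": 100, "rating": 0.25, "active": true, "price": 0.0, "enabled": false}
checking off the Account differences that do not matter here:
  enum Priority (field role in record Account): symbol BOT added -> fires no rule on Account under this dialect and leaves the result unchanged
  added field duration to record Account: required int64, tag 39, default -2 (in v2 it sits immediately before rating) -> fires no rule on Account under this dialect and leaves the result unchanged
  removed field quantity from record Account -> fires no rule on Account under this dialect and leaves the result unchanged


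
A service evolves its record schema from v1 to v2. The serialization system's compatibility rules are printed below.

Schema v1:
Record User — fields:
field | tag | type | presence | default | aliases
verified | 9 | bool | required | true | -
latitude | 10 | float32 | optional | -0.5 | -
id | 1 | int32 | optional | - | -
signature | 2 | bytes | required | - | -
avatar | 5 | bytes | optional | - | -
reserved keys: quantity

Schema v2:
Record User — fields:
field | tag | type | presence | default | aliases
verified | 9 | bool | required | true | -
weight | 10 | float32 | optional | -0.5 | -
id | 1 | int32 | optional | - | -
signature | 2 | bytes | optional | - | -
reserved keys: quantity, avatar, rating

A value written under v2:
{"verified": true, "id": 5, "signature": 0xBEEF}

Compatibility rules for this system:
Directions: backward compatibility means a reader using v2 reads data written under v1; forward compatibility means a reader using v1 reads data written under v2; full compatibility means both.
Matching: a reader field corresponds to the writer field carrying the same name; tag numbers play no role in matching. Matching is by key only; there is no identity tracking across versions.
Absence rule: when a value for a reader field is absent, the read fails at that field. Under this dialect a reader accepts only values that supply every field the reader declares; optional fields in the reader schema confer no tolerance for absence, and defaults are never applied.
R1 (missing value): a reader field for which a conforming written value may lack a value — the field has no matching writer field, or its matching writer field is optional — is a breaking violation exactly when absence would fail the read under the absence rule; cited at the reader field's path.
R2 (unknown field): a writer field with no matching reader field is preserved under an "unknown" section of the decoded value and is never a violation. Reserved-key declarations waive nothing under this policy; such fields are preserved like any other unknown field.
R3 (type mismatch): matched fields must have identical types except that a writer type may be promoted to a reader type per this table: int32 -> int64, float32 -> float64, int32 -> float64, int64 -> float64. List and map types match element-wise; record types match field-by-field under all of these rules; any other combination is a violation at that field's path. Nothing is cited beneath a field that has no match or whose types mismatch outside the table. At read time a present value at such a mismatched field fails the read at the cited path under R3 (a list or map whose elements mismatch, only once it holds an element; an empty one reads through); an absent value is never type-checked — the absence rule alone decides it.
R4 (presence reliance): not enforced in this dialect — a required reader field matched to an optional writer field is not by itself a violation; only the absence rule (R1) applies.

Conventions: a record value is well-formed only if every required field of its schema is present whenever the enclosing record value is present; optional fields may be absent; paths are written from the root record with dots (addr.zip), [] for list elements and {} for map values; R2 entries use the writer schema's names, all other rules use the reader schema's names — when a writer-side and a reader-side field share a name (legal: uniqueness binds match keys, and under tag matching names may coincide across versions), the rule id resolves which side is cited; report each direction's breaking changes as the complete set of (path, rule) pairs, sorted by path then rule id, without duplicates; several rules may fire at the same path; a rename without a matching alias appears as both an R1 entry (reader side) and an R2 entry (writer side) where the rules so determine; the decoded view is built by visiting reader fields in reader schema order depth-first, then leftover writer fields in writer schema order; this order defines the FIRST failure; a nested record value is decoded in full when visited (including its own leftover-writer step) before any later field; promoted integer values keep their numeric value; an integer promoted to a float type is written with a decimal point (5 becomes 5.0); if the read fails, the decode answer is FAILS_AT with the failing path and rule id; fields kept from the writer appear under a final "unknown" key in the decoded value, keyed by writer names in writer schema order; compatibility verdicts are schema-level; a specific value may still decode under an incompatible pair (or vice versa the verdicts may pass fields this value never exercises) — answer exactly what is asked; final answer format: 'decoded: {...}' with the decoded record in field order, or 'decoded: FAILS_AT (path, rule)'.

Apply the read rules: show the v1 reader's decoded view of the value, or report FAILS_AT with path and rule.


arrows below run writer -> reader for User
decode (reader v1):
  verified := true
  read fails at latitude under R1 (no fill)
  => FAILS_AT (latitude, R1)
diffs on User not affecting the asked answer:
  field signature in record User: required changed to optional -> affects the rule determinations only; this particular User value decodes identically
  removed field avatar from record User (its key "avatar" joins the reserved list) -> affects the rule determinations only; this particular User value decodes identically

decoded: FAILS_AT (latitude, R1)


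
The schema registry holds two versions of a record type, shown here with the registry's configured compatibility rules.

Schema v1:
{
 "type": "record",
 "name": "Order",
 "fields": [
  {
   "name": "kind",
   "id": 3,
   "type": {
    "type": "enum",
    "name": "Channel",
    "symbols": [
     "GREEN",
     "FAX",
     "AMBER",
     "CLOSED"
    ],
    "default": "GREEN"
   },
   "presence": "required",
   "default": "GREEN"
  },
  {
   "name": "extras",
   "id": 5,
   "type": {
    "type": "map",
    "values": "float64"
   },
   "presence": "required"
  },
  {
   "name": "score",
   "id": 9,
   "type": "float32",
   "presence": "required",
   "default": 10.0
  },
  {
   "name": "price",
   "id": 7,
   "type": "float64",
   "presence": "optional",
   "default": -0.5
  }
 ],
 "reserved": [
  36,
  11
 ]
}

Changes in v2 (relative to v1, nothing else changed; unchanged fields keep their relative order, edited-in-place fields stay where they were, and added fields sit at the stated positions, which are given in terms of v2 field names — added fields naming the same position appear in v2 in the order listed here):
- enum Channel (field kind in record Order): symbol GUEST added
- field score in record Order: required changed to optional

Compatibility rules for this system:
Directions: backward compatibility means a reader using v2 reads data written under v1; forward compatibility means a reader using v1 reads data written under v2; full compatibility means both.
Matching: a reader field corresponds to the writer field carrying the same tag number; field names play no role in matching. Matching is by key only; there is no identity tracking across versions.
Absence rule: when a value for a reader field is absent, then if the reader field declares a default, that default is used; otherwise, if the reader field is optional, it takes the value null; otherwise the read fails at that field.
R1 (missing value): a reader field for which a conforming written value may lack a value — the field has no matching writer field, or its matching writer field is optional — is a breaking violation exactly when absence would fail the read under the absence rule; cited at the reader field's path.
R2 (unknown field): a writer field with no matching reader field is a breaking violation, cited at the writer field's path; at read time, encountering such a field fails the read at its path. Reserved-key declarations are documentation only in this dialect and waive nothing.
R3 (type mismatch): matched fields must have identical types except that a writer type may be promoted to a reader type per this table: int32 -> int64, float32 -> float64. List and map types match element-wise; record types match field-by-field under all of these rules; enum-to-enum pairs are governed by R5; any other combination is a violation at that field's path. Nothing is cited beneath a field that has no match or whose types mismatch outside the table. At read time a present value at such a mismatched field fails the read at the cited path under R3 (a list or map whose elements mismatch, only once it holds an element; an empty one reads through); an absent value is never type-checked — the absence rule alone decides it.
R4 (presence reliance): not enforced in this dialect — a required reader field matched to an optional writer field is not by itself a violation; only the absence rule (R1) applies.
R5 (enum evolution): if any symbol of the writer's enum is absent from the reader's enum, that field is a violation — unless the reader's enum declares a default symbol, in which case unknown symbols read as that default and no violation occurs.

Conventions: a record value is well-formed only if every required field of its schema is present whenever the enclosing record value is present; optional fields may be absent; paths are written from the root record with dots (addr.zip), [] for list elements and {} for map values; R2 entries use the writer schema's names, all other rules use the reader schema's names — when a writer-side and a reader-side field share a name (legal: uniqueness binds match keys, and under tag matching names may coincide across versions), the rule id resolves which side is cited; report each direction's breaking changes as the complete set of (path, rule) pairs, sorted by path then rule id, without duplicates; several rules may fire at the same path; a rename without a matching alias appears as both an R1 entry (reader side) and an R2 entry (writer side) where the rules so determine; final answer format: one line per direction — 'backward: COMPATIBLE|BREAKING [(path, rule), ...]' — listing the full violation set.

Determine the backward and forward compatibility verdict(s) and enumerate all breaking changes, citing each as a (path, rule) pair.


backward: COMPATIBLE []; forward: COMPATIBLE []

each type pair in Order: writer, then reader
backward for Order (reader v2, writer v1):
  kind <- kind (Channel -> Channel, writer required)
  extras <- extras (map<string, float64> -> map<string, float64>, writer required)
  score <- score (float32 -> float32, writer required)
  price <- price (float64 -> float64, writer optional)
  => backward verdict for Order: COMPATIBLE, no violations
forward for Order (reader v1, writer v2):
  kind <- kind (Channel -> Channel, writer required)
  extras <- extras (map<string, float64> -> map<string, float64>, writer required)
  score <- score (float32 -> float32, writer optional)
  price <- price (float64 -> float64, writer optional)
  => forward verdict for Order: COMPATIBLE, no violations


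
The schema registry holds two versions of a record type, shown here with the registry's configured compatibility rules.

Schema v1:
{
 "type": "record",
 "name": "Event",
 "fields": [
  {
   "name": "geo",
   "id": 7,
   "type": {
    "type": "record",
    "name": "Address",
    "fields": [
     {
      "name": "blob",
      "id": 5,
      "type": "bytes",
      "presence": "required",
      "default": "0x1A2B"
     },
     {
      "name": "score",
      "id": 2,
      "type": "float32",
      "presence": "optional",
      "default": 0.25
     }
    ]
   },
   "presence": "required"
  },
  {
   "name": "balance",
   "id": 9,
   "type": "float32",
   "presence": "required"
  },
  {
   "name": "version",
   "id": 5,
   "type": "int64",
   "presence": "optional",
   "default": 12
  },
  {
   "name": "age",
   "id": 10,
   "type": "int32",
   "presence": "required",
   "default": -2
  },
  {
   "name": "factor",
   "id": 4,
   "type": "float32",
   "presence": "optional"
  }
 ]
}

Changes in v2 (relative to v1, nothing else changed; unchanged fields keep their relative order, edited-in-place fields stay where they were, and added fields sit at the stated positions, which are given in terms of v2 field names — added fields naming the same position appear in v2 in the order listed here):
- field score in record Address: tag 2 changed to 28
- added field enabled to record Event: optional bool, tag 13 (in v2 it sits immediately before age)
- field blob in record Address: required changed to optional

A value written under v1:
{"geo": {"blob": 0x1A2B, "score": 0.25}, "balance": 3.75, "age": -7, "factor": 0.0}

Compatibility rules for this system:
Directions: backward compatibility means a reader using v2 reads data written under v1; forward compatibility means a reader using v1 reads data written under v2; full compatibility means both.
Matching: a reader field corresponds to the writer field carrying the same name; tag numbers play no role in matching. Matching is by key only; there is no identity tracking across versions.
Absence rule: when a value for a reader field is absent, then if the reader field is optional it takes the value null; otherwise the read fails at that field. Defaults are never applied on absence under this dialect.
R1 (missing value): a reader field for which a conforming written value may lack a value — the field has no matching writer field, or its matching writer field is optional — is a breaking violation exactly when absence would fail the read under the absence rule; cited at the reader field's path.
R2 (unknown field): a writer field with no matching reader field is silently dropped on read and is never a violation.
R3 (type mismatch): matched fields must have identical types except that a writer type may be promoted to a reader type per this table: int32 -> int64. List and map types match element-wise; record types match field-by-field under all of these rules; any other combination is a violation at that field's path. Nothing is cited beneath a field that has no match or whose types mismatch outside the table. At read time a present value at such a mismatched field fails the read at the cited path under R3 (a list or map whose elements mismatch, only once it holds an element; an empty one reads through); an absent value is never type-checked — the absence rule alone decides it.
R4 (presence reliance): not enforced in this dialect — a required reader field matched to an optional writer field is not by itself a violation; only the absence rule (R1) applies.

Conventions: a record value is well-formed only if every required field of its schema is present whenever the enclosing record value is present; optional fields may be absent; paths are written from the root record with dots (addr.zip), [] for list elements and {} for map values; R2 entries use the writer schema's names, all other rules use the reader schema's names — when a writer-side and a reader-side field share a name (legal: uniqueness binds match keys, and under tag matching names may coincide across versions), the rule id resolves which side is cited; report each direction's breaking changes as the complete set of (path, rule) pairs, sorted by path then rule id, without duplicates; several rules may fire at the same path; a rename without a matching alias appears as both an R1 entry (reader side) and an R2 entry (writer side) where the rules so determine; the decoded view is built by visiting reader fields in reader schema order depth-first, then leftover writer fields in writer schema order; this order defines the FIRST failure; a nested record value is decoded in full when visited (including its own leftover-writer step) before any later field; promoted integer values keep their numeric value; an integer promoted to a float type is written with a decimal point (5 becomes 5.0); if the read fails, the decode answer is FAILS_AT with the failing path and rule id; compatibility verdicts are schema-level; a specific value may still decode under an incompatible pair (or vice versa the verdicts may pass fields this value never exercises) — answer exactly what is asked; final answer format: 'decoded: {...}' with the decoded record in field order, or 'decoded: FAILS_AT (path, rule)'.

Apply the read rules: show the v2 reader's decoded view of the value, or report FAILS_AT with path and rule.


decoded: {"geo": {"blob": 0x1A2B, "score": 0.25}, "balance": 3.75, "version": null, "enabled": null, "age": -7, "factor": 0.0}

each type pair in Event: writer, then reader
decode walk for Event under reader schema v2:
  geo.blob := 0x1A2B
  geo.score := 0.25
  balance := 3.75
  version := null (absent, optional -> null)
  enabled := null (absent, optional -> null)
  age := -7
  factor := 0.0
  => decoded: {"geo": {"blob": 0x1A2B, "score": 0.25}, "balance": 3.75, "version": null, "enabled": null, "age": -7, "factor": 0.0}
diffs on Event not affecting the asked answer:
  field score in record Address: tag 2 changed to 28 -> no rule fires on it and the decoded Event view is identical with or without it
  field blob in record Address: required changed to optional -> schema-level compatibility only; this Event value's decode is unchanged


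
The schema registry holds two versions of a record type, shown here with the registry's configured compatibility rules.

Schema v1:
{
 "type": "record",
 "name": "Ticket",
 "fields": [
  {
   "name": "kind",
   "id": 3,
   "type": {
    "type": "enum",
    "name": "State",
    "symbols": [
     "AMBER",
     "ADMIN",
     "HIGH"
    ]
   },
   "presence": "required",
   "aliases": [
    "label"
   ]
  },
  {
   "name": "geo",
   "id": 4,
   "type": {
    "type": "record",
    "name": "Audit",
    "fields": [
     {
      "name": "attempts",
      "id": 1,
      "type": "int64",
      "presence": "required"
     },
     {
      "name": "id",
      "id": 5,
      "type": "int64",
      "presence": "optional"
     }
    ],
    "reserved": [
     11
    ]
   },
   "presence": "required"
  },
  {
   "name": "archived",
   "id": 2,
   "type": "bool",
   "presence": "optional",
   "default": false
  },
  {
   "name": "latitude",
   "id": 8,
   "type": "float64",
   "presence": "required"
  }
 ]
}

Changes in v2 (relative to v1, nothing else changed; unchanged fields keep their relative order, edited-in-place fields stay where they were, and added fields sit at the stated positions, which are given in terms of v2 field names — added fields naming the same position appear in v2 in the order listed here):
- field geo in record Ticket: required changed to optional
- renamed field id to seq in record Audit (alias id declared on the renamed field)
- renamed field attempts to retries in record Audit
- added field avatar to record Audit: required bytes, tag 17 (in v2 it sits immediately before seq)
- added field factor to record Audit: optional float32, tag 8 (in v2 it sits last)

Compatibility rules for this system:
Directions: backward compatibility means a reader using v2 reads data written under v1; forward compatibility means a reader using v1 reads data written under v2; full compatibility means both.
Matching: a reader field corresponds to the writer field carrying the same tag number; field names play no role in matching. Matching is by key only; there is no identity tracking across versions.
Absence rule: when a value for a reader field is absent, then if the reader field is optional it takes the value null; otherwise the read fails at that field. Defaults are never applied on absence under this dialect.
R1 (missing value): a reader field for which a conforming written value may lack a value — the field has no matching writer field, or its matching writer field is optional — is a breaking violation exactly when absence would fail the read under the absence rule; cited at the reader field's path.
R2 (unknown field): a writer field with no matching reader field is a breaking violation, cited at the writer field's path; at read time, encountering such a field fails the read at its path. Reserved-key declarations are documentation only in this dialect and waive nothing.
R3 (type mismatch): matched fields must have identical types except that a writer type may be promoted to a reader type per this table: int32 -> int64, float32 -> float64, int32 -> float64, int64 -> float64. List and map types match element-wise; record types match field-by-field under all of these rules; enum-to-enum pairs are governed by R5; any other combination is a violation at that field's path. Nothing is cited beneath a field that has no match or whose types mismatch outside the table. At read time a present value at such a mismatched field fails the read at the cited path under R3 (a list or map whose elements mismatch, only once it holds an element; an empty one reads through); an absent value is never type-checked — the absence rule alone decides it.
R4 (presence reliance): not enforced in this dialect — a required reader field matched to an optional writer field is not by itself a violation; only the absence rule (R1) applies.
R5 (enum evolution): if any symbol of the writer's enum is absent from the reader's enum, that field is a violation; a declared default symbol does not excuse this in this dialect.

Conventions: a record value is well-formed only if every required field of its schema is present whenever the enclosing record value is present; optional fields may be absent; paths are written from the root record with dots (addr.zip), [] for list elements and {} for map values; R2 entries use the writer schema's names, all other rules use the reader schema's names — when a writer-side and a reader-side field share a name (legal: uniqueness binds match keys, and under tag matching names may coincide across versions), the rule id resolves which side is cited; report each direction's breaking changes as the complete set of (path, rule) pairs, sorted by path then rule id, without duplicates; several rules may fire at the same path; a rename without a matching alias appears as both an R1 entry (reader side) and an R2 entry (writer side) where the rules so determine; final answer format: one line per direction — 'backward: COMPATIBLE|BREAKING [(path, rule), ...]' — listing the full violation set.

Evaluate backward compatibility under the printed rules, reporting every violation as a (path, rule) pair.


the writer's type comes first in each Ticket pair
backward on Ticket — v2 reading data written by v1:
  kind <- kind (State -> State, writer required)
  geo <- geo (Audit -> Audit, writer required)
  archived <- archived (bool -> bool, writer optional)
  latitude <- latitude (float64 -> float64, writer required)
  geo.retries <- geo.attempts (int64 -> int64, writer required)
  geo.avatar: no writer match
  geo.seq <- geo.id (int64 -> int64, writer optional)
  geo.factor: no writer match
  violation R1 at geo.avatar
  => backward: BREAKING (1)
the rest of the Ticket diff is inert for this question:
  field geo in record Ticket: required changed to optional -> its effect on Ticket is confined to the forward direction, not asked
  renamed field id to seq in record Audit (alias id declared on the renamed field) -> fires no rule on Ticket, leaving the asked answer as it is
  renamed field attempts to retries in record Audit -> fires no rule on Ticket, leaving the asked answer as it is
  added field factor to record Audit: optional float32, tag 8 (in v2 it sits last) -> its effect on Ticket is confined to the forward direction, not asked

backward: BREAKING [(geo.avatar, R1)]


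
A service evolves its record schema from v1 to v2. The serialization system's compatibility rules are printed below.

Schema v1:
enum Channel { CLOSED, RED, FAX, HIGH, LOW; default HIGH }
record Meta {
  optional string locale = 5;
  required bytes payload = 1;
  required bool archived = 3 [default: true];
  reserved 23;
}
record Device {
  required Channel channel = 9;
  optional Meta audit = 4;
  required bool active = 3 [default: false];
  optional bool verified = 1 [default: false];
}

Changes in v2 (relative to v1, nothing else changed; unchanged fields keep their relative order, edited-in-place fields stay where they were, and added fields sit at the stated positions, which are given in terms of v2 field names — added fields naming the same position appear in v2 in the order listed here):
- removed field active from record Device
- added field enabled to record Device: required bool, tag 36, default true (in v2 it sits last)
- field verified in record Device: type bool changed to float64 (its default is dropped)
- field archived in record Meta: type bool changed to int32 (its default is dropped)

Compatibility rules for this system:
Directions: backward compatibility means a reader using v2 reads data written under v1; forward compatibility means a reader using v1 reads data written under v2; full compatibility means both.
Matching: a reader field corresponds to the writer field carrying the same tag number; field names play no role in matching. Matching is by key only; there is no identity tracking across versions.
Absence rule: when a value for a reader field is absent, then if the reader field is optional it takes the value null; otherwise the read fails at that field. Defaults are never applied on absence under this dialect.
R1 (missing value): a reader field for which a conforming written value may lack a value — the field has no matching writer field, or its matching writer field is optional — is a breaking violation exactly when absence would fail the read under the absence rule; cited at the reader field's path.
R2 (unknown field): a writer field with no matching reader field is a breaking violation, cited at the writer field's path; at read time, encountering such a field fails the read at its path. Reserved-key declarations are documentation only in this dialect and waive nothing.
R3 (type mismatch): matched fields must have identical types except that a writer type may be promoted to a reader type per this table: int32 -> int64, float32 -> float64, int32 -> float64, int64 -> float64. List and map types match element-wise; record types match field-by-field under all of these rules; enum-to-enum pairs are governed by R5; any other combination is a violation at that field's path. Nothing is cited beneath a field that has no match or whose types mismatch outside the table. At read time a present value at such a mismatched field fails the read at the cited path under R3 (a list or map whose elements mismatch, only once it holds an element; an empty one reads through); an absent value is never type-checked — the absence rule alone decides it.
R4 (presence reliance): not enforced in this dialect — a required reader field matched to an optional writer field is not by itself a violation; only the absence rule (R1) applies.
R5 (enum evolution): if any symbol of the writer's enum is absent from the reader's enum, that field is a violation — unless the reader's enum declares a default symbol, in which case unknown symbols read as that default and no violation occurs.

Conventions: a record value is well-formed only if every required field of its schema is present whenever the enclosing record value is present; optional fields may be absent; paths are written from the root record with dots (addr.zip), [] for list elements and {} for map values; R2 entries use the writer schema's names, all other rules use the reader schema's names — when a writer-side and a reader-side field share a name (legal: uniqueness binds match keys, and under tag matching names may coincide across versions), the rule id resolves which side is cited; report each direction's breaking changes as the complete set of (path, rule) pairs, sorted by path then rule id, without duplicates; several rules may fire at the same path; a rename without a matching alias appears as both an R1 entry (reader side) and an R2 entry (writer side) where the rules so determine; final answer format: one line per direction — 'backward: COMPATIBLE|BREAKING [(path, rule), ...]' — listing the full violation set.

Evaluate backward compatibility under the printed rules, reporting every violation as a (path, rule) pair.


arrows below run writer -> reader for Device
backward for Device (reader v2, writer v1):
  channel: paired with writer channel (Channel -> Channel; writer required)
  audit: paired with writer audit (Meta -> Meta; writer optional)
  verified: paired with writer verified (bool -> float64; writer optional)
  enabled: no writer-side match
  writer active: unknown to reader
  audit.locale: paired with writer audit.locale (string -> string; writer optional)
  audit.payload: paired with writer audit.payload (bytes -> bytes; writer required)
  audit.archived: paired with writer audit.archived (bool -> int32; writer required)
  rule R2 violated at active
  rule R3 violated at audit.archived
  rule R1 violated at enabled
  rule R3 violated at verified
  backward on Device therefore BREAKING (4)

backward: BREAKING [(active, R2), (audit.archived, R3), (enabled, R1), (verified, R3)]


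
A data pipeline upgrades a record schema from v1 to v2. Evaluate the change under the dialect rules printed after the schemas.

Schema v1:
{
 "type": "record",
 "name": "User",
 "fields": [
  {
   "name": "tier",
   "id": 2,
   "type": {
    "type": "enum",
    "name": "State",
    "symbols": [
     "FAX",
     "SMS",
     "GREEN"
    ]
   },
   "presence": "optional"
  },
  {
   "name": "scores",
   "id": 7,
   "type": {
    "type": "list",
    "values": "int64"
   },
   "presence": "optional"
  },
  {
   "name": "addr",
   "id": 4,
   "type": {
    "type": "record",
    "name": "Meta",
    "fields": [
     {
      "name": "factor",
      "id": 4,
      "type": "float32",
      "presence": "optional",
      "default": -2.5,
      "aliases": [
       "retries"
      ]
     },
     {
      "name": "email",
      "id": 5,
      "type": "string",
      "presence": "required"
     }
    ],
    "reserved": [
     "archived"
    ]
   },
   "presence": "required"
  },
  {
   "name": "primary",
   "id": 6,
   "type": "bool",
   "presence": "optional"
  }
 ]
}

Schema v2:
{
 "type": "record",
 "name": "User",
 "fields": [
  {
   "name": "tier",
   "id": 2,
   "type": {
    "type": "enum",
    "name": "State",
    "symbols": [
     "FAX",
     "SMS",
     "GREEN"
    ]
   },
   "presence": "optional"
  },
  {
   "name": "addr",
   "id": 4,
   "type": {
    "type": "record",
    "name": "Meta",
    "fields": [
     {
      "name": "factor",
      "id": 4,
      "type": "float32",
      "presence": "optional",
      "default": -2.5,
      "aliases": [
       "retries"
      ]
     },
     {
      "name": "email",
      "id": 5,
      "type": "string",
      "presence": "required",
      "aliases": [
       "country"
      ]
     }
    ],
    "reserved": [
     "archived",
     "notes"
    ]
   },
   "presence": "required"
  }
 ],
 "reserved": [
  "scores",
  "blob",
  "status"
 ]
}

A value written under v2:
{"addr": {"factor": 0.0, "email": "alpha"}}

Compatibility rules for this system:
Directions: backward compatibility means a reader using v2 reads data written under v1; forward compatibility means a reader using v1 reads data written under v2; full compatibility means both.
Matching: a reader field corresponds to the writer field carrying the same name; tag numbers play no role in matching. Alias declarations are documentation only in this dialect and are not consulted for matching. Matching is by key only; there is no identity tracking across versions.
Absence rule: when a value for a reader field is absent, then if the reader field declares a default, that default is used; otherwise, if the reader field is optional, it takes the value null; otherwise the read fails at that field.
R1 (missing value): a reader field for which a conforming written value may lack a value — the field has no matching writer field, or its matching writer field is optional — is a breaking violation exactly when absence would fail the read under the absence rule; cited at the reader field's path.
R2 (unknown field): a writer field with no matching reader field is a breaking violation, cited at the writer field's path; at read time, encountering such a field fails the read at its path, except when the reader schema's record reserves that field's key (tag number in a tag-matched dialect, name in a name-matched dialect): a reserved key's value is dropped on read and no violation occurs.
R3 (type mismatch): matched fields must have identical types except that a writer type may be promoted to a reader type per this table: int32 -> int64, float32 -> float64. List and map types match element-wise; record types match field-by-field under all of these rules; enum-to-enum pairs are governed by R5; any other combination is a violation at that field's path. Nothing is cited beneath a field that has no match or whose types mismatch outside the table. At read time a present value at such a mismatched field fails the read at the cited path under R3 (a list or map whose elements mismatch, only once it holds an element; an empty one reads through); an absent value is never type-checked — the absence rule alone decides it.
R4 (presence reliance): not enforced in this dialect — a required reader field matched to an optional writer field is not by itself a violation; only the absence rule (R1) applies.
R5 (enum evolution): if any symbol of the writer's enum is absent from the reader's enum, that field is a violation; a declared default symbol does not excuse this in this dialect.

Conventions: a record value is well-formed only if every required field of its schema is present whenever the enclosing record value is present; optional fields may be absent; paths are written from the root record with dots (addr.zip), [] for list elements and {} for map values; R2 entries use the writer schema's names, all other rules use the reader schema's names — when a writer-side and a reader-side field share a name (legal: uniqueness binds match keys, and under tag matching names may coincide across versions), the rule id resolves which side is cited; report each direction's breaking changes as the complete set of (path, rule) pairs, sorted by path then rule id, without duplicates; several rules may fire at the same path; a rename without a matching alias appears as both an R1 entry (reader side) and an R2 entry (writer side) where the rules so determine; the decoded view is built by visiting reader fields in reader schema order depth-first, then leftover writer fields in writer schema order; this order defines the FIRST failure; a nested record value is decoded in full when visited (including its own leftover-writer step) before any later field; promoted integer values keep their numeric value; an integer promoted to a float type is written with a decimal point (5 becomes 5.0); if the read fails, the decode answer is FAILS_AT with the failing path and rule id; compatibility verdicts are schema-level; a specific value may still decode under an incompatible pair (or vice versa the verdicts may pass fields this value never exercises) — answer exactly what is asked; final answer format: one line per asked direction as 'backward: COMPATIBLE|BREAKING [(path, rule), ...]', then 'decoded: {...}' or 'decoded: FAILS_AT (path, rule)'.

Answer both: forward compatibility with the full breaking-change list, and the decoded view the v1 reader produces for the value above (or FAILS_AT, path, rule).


forward: COMPATIBLE []; decoded: {"tier": null, "scores": null, "addr": {"factor": 0.0, "email": "alpha"}, "primary": null}

in User below, arrows point writer -> reader
forward for User (reader v1, writer v2):
  writer optional, State -> State: reader tier maps from writer tier
  scores has no writer counterpart
  writer required, Meta -> Meta: reader addr maps from writer addr
  primary has no writer counterpart
  writer optional, float32 -> float32: reader addr.factor maps from writer addr.factor
  writer required, string -> string: reader addr.email maps from writer addr.email
  => forward verdict for User: COMPATIBLE, no violations
migrating the User value to v1:
  tier := null (absent, optional -> null)
  scores := null (absent, optional -> null)
  addr.factor := 0.0
  addr.email := "alpha"
  primary := null (absent, optional -> null)
  => decoded: {"tier": null, "scores": null, "addr": {"factor": 0.0, "email": "alpha"}, "primary": null}
diffs on User not affecting the asked answer:
  removed field primary from record User -> affects backward compatibility only, which is not asked
  removed field scores from record User (its key "scores" joins the reserved list) -> fires no rule on User, leaving the asked answer as it is
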